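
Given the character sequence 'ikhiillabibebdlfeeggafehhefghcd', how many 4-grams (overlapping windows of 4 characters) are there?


String 'ikhiillabibebdlfeeggafehhefghcd' has length L = 31.
Number of overlapping n-grams = L - n + 1
Substituting: 31 - 4 + 1 = 28

28


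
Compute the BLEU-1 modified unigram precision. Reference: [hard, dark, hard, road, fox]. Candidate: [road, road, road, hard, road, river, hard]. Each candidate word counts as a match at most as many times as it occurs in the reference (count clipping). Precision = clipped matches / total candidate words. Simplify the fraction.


Reference word counts: {'dark': 1, 'fox': 1, 'hard': 2, 'road': 1}
Checking each candidate word (with clipping):
  'road' -> in reference (ref count 1, used 1/1) -> match (matches: 1)
  'road' -> ref count 1 already used up (1/1) -> clipped, no match (matches: 1)
  'road' -> ref count 1 already used up (1/1) -> clipped, no match (matches: 1)
  'hard' -> in reference (ref count 2, used 1/2) -> match (matches: 2)
  'road' -> ref count 1 already used up (1/1) -> clipped, no match (matches: 2)
  'river' -> not in reference -> no match (matches: 2)
  'hard' -> in reference (ref count 2, used 2/2) -> match (matches: 3)
Clipped matches: 3, Candidate length: 7
Precision = 3/7

3/7


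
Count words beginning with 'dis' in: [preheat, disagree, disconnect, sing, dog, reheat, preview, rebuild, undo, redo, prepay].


Checking each word for prefix 'dis':
  'preheat' -> no (count: 0)
  'disagree' -> YES, starts with 'dis' (count: 1)
  'disconnect' -> YES, starts with 'dis' (count: 2)
  'sing' -> no (count: 2)
  'dog' -> no (count: 2)
  'reheat' -> no (count: 2)
  'preview' -> no (count: 2)
  'rebuild' -> no (count: 2)
  'undo' -> no (count: 2)
  'redo' -> no (count: 2)
  'prepay' -> no (count: 2)
Total with prefix 'dis': 2

2


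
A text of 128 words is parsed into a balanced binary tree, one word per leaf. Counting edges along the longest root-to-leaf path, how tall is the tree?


In a balanced binary tree with n leaves the deepest leaf is ceil(log2(n)) edges below the root.
log2(128) = 7.0000
ceil(7.0000) = 7
height (edges) = 7

7


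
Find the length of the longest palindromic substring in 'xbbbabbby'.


Scanning 'xbbbabbby' for palindromic substrings.
Substring at positions 1-7: 'bbbabbb'.
Check: reverse('bbbabbb') = 'bbbabbb' -> palindrome confirmed.
Neighbouring characters ('x' / 'y') break symmetry, so it cannot extend further.
No longer palindromic substring exists; longest length = 7

7


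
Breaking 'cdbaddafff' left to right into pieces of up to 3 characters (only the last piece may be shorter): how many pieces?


'cdbaddafff' has 10 characters.
Chunking with max size 3:
  Chunk 1: 'cdb' (positions 0-2)
  Chunk 2: 'add' (positions 3-5)
  Chunk 3: 'aff' (positions 6-8)
  Chunk 4: 'f' (positions 9-9)
Total chunks: ceil(10 / 3) = 4

4


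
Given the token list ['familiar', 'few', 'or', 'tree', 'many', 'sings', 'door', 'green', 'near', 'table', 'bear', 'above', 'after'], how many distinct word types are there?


Listing all tokens and tracking unique types:
  Token 1: 'familiar' -> NEW (unique so far: 1)
  Token 2: 'few' -> NEW (unique so far: 2)
  Token 3: 'or' -> NEW (unique so far: 3)
  Token 4: 'tree' -> NEW (unique so far: 4)
  Token 5: 'many' -> NEW (unique so far: 5)
  Token 6: 'sings' -> NEW (unique so far: 6)
  Token 7: 'door' -> NEW (unique so far: 7)
  Token 8: 'green' -> NEW (unique so far: 8)
  Token 9: 'near' -> NEW (unique so far: 9)
  Token 10: 'table' -> NEW (unique so far: 10)
  Token 11: 'bear' -> NEW (unique so far: 11)
  Token 12: 'above' -> NEW (unique so far: 12)
  Token 13: 'after' -> NEW (unique so far: 13)
Unique types: ('above', 'after', 'bear', 'door', 'familiar', 'few', 'green', 'many', 'near', 'or', 'sings', 'table', 'tree')
Vocabulary size: 13

13


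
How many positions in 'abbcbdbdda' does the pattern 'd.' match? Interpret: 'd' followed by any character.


Pattern: d. means 'd' followed by any character.
Scanning 'abbcbdbdda' position-by-position:
  Pos 0: window 'ab' -> no
  Pos 1: window 'bb' -> no
  Pos 2: window 'bc' -> no
  Pos 3: window 'cb' -> no
  Pos 4: window 'bd' -> no
  Pos 5: window 'db' -> MATCH
  Pos 6: window 'bd' -> no
  Pos 7: window 'dd' -> MATCH
  Pos 8: window 'da' -> MATCH
  Pos 9: window 'a' -> no
Total matches: 3

3


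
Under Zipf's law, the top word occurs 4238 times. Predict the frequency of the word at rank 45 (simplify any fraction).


Zipf's law: freq(rank) = f1 / rank
f1 = 4238, rank = 45
freq = 4238 / 45
GCD(4238, 45) = 1
Simplified: 4238/45

4238/45


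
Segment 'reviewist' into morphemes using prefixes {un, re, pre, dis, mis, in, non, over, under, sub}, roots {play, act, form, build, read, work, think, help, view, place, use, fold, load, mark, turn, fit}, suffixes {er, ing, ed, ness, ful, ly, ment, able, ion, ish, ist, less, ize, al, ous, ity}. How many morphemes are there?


Segmenting 'reviewist' against the inventory:
  're' -> prefix (morpheme 1)
  'view' -> root (morpheme 2)
  'ist' -> suffix (morpheme 3)
Total morphemes: 3

3


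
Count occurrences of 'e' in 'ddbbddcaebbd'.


Scanning 'ddbbddcaebbd' for 'e':
  Position 8: 'e' -> MATCH (count: 1)
Total occurrences of 'e': 1

1


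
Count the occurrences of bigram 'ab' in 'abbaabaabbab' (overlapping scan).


Scanning 'abbaabaabbab' for bigram 'ab':
  Position 0: 'ab' -> MATCH
  Position 1: 'bb' -> no
  Position 2: 'ba' -> no
  Position 3: 'aa' -> no
  Position 4: 'ab' -> MATCH
  Position 5: 'ba' -> no
  Position 6: 'aa' -> no
  Position 7: 'ab' -> MATCH
  Position 8: 'bb' -> no
  Position 9: 'ba' -> no
  Position 10: 'ab' -> MATCH
Total matches: 4

4


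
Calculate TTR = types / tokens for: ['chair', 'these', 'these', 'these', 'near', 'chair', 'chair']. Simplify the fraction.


Tokens: 7
Unique types: ('chair', 'near', 'these') = 3
TTR = 3/7
Already in lowest terms.

3/7


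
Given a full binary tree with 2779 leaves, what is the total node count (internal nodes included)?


Leaf nodes (terminals): 2779
Internal nodes = n - 1 = 2779 - 1 = 2778
Total = leaves + internal = 2779 + 2778 = 5557

5557


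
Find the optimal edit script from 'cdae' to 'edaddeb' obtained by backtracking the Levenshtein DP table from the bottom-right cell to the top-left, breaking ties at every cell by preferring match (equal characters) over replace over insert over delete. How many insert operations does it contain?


Edit distance = 4. Backtracking from cell (4, 7) with preference match > replace > insert > delete,
then listing the resulting alignment 'cdae' -> 'edaddeb' left to right:
  Step 1: replace c->e
  Step 2: keep 'd'
  Step 3: keep 'a'
  Step 4: insert 'd' [insertion #1]
  Step 5: insert 'd' [insertion #2]
  Step 6: keep 'e'
  Step 7: insert 'b' [insertion #3]
Total insertions: 3

3


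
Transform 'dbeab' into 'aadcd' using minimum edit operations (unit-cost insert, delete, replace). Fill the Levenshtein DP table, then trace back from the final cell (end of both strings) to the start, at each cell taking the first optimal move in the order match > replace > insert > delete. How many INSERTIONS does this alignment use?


Edit distance = 5. Backtracking from cell (5, 5) with preference match > replace > insert > delete,
then listing the resulting alignment 'dbeab' -> 'aadcd' left to right:
  Step 1: replace d->a
  Step 2: replace b->a
  Step 3: replace e->d
  Step 4: replace a->c
  Step 5: replace b->d
Total insertions: 0

0


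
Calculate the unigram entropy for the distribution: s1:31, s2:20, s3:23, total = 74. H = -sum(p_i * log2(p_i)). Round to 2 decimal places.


Computing entropy H = -sum(p_i * log2(p_i)):
  s1: p = 31/74 = 0.4189, -p*log2(p) = 0.5259
  s2: p = 20/74 = 0.2703, -p*log2(p) = 0.5101
  s3: p = 23/74 = 0.3108, -p*log2(p) = 0.5240
H = sum of terms = 1.5600
Rounded to 2 decimals: 1.56

1.56


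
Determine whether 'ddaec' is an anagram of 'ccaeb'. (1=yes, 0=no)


Sort characters of 'ddaec': 'acdde'
Sort characters of 'ccaeb': 'abcce'
Sorted forms differ -> they are NOT anagrams
Result: 0

0


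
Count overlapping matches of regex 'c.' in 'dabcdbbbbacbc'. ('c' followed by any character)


Pattern: c. means 'c' followed by any character.
Scanning 'dabcdbbbbacbc' position-by-position:
  Pos 0: window 'da' -> no
  Pos 1: window 'ab' -> no
  Pos 2: window 'bc' -> no
  Pos 3: window 'cd' -> MATCH
  Pos 4: window 'db' -> no
  Pos 5: window 'bb' -> no
  Pos 6: window 'bb' -> no
  Pos 7: window 'bb' -> no
  Pos 8: window 'ba' -> no
  Pos 9: window 'ac' -> no
  Pos 10: window 'cb' -> MATCH
  Pos 11: window 'bc' -> no
  Pos 12: window 'c' -> no
Total matches: 2

2


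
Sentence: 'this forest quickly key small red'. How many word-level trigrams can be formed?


Word trigrams from [6] words:
  Trigram 1: (this forest quickly)
  Trigram 2: (forest quickly key)
  Trigram 3: (quickly key small)
  Trigram 4: (key small red)
Total word trigrams: 6 - 2 = 4

4


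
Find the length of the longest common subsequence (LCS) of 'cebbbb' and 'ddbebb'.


DP table for LCS of 'cebbbb' and 'ddbebb':
       d  d  b  e  b  b
    0  0  0  0  0  0  0
  c 0  0  0  0  0  0  0
  e 0  0  0  0  1  1  1
  b 0  0  0  1  1  2  2
  b 0  0  0  1  1  2  3
  b 0  0  0  1  1  2  3
  b 0  0  0  1  1  2  3
LCS: 'ebb'
LCS length = 3

3


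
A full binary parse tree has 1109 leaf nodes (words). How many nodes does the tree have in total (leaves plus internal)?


Leaf nodes (terminals): 1109
Internal nodes = n - 1 = 1109 - 1 = 1108
Total = leaves + internal = 1109 + 1108 = 2217

2217


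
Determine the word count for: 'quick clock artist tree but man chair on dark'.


Counting words by splitting on spaces:
  Word 1: 'quick'
  Word 2: 'clock'
  Word 3: 'artist'
  Word 4: 'tree'
  Word 5: 'but'
  Word 6: 'man'
  Word 7: 'chair'
  Word 8: 'on'
  Word 9: 'dark'
Total words: 9

9


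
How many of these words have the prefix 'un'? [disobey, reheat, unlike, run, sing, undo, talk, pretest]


Checking each word for prefix 'un':
  'disobey' -> no (count: 0)
  'reheat' -> no (count: 0)
  'unlike' -> YES, starts with 'un' (count: 1)
  'run' -> no (count: 1)
  'sing' -> no (count: 1)
  'undo' -> YES, starts with 'un' (count: 2)
  'talk' -> no (count: 2)
  'pretest' -> no (count: 2)
Total with prefix 'un': 2

2


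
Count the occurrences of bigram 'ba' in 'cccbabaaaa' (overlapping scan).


Scanning 'cccbabaaaa' for bigram 'ba':
  Position 0: 'cc' -> no
  Position 1: 'cc' -> no
  Position 2: 'cb' -> no
  Position 3: 'ba' -> MATCH
  Position 4: 'ab' -> no
  Position 5: 'ba' -> MATCH
  Position 6: 'aa' -> no
  Position 7: 'aa' -> no
  Position 8: 'aa' -> no
Total matches: 2

2


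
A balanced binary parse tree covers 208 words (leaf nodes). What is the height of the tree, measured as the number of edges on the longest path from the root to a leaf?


In a balanced binary tree with n leaves the deepest leaf is ceil(log2(n)) edges below the root.
log2(208) = 7.7004
ceil(7.7004) = 8
height (edges) = 8

8


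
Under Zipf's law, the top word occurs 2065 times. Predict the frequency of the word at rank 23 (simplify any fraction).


Zipf's law: freq(rank) = f1 / rank
f1 = 2065, rank = 23
freq = 2065 / 23
GCD(2065, 23) = 1
Simplified: 2065/23

2065/23


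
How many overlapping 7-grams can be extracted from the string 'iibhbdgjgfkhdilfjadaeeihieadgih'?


String 'iibhbdgjgfkhdilfjadaeeihieadgih' has length L = 31.
Number of overlapping n-grams = L - n + 1
Substituting: 31 - 7 + 1 = 25

25


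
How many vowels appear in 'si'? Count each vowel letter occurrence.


Scanning each character of 'si':
  Position 1: 's' -> consonant (running count: 0)
  Position 2: 'i' -> vowel (running count: 1)
Total vowels: 1

1


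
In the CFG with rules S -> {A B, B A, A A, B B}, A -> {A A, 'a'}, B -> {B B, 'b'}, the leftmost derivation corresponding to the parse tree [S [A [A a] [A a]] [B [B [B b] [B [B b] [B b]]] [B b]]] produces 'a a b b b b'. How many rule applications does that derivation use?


Every bracketed nonterminal node [X ...] in the tree is produced by exactly one rule application.
Reading the tree off as a leftmost derivation:
  Step 1: S  =>  A B   (applied S -> A B)
  Step 2: A B  =>  A A B   (applied A -> A A)
  Step 3: A A B  =>  a A B   (applied A -> a)
  Step 4: a A B  =>  a a B   (applied A -> a)
  Step 5: a a B  =>  a a B B   (applied B -> B B)
  Step 6: a a B B  =>  a a B B B   (applied B -> B B)
  Step 7: a a B B B  =>  a a b B B   (applied B -> b)
  Step 8: a a b B B  =>  a a b B B B   (applied B -> B B)
  Step 9: a a b B B B  =>  a a b b B B   (applied B -> b)
  Step 10: a a b b B B  =>  a a b b b B   (applied B -> b)
  Step 11: a a b b b B  =>  a a b b b b   (applied B -> b)
Final yield: a a b b b b
Total rewrite steps: 11

11


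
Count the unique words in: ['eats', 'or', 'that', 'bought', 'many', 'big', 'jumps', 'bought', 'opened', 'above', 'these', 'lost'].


Listing all tokens and tracking unique types:
  Token 1: 'eats' -> NEW (unique so far: 1)
  Token 2: 'or' -> NEW (unique so far: 2)
  Token 3: 'that' -> NEW (unique so far: 3)
  Token 4: 'bought' -> NEW (unique so far: 4)
  Token 5: 'many' -> NEW (unique so far: 5)
  Token 6: 'big' -> NEW (unique so far: 6)
  Token 7: 'jumps' -> NEW (unique so far: 7)
  Token 8: 'bought' -> duplicate (unique so far: 7)
  Token 9: 'opened' -> NEW (unique so far: 8)
  Token 10: 'above' -> NEW (unique so far: 9)
  Token 11: 'these' -> NEW (unique so far: 10)
  Token 12: 'lost' -> NEW (unique so far: 11)
Unique types: ('above', 'big', 'bought', 'eats', 'jumps', 'lost', 'many', 'opened', 'or', 'that', 'these')
Vocabulary size: 11

11


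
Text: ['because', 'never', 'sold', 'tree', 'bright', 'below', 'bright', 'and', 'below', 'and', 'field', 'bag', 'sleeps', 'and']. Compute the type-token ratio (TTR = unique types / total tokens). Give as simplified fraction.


Tokens: 14
Unique types: ('and', 'bag', 'because', 'below', 'bright', 'field', 'never', 'sleeps', 'sold', 'tree') = 10
TTR = 10/14
Simplify: divide both by 2 -> 5/7
TTR = 5/7

5/7


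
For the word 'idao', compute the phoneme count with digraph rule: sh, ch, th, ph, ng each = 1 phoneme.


Parsing 'idao' greedily, digraphs first:
  'i' -> vowel phoneme (phonemes so far: 1)
  'd' -> consonant phoneme (phonemes so far: 2)
  'a' -> vowel phoneme (phonemes so far: 3)
  'o' -> vowel phoneme (phonemes so far: 4)
Total phonemes: 4

4


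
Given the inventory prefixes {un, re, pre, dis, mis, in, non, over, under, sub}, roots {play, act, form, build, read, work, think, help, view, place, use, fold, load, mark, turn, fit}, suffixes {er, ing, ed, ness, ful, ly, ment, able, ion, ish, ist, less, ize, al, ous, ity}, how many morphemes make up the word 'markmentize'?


Segmenting 'markmentize' against the inventory:
  'mark' -> root (morpheme 1)
  'ment' -> suffix (morpheme 2)
  'ize' -> suffix (morpheme 3)
Total morphemes: 3

3


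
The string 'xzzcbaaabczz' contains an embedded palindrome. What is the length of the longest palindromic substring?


Scanning 'xzzcbaaabczz' for palindromic substrings.
Substring at positions 1-11: 'zzcbaaabczz'.
Check: reverse('zzcbaaabczz') = 'zzcbaaabczz' -> palindrome confirmed.
Neighbouring characters ('x' / '-') break symmetry, so it cannot extend further.
No longer palindromic substring exists; longest length = 11

11


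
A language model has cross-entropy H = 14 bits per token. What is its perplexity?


Perplexity formula: PP = 2^H
H = 14
PP = 2^14
PP = 2^14 = 16384

16384


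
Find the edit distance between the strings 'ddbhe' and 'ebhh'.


Building DP table for s1='ddbhe' (len 5) and s2='ebhh' (len 4):
       e  b  h  h
    0  1  2  3  4
  d 1  1  2  3  4
  d 2  2  2  3  4
  b 3  3  2  3  4
  h 4  4  3  2  3
  e 5  4  4  3  3
Edit distance = dp[5][4] = 3

3


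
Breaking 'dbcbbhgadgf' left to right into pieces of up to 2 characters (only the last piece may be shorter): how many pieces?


'dbcbbhgadgf' has 11 characters.
Chunking with max size 2:
  Chunk 1: 'db' (positions 0-1)
  Chunk 2: 'cb' (positions 2-3)
  Chunk 3: 'bh' (positions 4-5)
  Chunk 4: 'ga' (positions 6-7)
  Chunk 5: 'dg' (positions 8-9)
  Chunk 6: 'f' (positions 10-10)
Total chunks: ceil(11 / 2) = 6

6


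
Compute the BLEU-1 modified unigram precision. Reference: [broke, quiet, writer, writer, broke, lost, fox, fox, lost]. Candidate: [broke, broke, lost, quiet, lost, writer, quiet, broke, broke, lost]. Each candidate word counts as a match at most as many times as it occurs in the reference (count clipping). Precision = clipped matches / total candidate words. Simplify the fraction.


Reference word counts: {'broke': 2, 'fox': 2, 'lost': 2, 'quiet': 1, 'writer': 2}
Checking each candidate word (with clipping):
  'broke' -> in reference (ref count 2, used 1/2) -> match (matches: 1)
  'broke' -> in reference (ref count 2, used 2/2) -> match (matches: 2)
  'lost' -> in reference (ref count 2, used 1/2) -> match (matches: 3)
  'quiet' -> in reference (ref count 1, used 1/1) -> match (matches: 4)
  'lost' -> in reference (ref count 2, used 2/2) -> match (matches: 5)
  'writer' -> in reference (ref count 2, used 1/2) -> match (matches: 6)
  'quiet' -> ref count 1 already used up (1/1) -> clipped, no match (matches: 6)
  'broke' -> ref count 2 already used up (2/2) -> clipped, no match (matches: 6)
  'broke' -> ref count 2 already used up (2/2) -> clipped, no match (matches: 6)
  'lost' -> ref count 2 already used up (2/2) -> clipped, no match (matches: 6)
Clipped matches: 6, Candidate length: 10
Precision = 6/10 = 3/5

3/5


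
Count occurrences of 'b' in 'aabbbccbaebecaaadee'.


Scanning 'aabbbccbaebecaaadee' for 'b':
  Position 2: 'b' -> MATCH (count: 1)
  Position 3: 'b' -> MATCH (count: 2)
  Position 4: 'b' -> MATCH (count: 3)
  Position 7: 'b' -> MATCH (count: 4)
  Position 10: 'b' -> MATCH (count: 5)
Total occurrences of 'b': 5

5


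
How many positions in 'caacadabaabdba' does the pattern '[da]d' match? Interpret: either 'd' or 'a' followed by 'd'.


Pattern: [da]d means either 'd' or 'a' followed by 'd'.
Scanning 'caacadabaabdba' position-by-position:
  Pos 0: window 'ca' -> no
  Pos 1: window 'aa' -> no
  Pos 2: window 'ac' -> no
  Pos 3: window 'ca' -> no
  Pos 4: window 'ad' -> MATCH
  Pos 5: window 'da' -> no
  Pos 6: window 'ab' -> no
  Pos 7: window 'ba' -> no
  Pos 8: window 'aa' -> no
  Pos 9: window 'ab' -> no
  Pos 10: window 'bd' -> no
  Pos 11: window 'db' -> no
  Pos 12: window 'ba' -> no
  Pos 13: window 'a' -> no
Total matches: 1

1


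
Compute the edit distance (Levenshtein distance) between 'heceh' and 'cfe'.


Building DP table for s1='heceh' (len 5) and s2='cfe' (len 3):
       c  f  e
    0  1  2  3
  h 1  1  2  3
  e 2  2  2  2
  c 3  2  3  3
  e 4  3  3  3
  h 5  4  4  4
Edit distance = dp[5][3] = 4

4


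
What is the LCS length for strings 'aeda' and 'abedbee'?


DP table for LCS of 'aeda' and 'abedbee':
       a  b  e  d  b  e  e
    0  0  0  0  0  0  0  0
  a 0  1  1  1  1  1  1  1
  e 0  1  1  2  2  2  2  2
  d 0  1  1  2  3  3  3  3
  a 0  1  1  2  3  3  3  3
LCS: 'aed'
LCS length = 3

3


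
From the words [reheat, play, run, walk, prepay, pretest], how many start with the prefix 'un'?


Checking each word for prefix 'un':
  'reheat' -> no (count: 0)
  'play' -> no (count: 0)
  'run' -> no (count: 0)
  'walk' -> no (count: 0)
  'prepay' -> no (count: 0)
  'pretest' -> no (count: 0)
Total with prefix 'un': 0

0


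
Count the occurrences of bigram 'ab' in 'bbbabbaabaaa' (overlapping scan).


Scanning 'bbbabbaabaaa' for bigram 'ab':
  Position 0: 'bb' -> no
  Position 1: 'bb' -> no
  Position 2: 'ba' -> no
  Position 3: 'ab' -> MATCH
  Position 4: 'bb' -> no
  Position 5: 'ba' -> no
  Position 6: 'aa' -> no
  Position 7: 'ab' -> MATCH
  Position 8: 'ba' -> no
  Position 9: 'aa' -> no
  Position 10: 'aa' -> no
Total matches: 2

2


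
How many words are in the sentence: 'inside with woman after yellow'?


Counting words by splitting on spaces:
  Word 1: 'inside'
  Word 2: 'with'
  Word 3: 'woman'
  Word 4: 'after'
  Word 5: 'yellow'
Total words: 5

5


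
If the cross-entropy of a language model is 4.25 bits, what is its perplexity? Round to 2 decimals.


Perplexity formula: PP = 2^H
H = 4.25
PP = 2^4.25
Decompose: 2^4.25 = 2^4 * 2^0.25
2^4 = 16, 2^0.25 ~ 1.1892071
PP ~ 16 * 1.1892071 = 19.0273136
Rounded to 2 decimals: 19.03

19.03


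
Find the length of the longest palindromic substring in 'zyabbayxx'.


Scanning 'zyabbayxx' for palindromic substrings.
Substring at positions 1-6: 'yabbay'.
Check: reverse('yabbay') = 'yabbay' -> palindrome confirmed.
Neighbouring characters ('z' / 'x') break symmetry, so it cannot extend further.
No longer palindromic substring exists; longest length = 6

6


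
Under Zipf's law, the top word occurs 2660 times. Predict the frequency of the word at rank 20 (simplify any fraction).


Zipf's law: freq(rank) = f1 / rank
f1 = 2660, rank = 20
freq = 2660 / 20
= 133

133


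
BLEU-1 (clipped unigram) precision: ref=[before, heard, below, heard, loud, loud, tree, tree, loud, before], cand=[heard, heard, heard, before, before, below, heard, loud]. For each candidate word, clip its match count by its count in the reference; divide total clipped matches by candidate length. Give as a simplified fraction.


Reference word counts: {'before': 2, 'below': 1, 'heard': 2, 'loud': 3, 'tree': 2}
Checking each candidate word (with clipping):
  'heard' -> in reference (ref count 2, used 1/2) -> match (matches: 1)
  'heard' -> in reference (ref count 2, used 2/2) -> match (matches: 2)
  'heard' -> ref count 2 already used up (2/2) -> clipped, no match (matches: 2)
  'before' -> in reference (ref count 2, used 1/2) -> match (matches: 3)
  'before' -> in reference (ref count 2, used 2/2) -> match (matches: 4)
  'below' -> in reference (ref count 1, used 1/1) -> match (matches: 5)
  'heard' -> ref count 2 already used up (2/2) -> clipped, no match (matches: 5)
  'loud' -> in reference (ref count 3, used 1/3) -> match (matches: 6)
Clipped matches: 6, Candidate length: 8
Precision = 6/8 = 3/4

3/4


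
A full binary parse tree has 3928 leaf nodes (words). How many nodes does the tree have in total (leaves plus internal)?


Leaf nodes (terminals): 3928
Internal nodes = n - 1 = 3928 - 1 = 3927
Total = leaves + internal = 3928 + 3927 = 7855

7855


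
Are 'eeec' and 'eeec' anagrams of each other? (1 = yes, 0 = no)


Sort characters of 'eeec': 'ceee'
Sort characters of 'eeec': 'ceee'
Sorted forms match -> they ARE anagrams
Result: 1

1


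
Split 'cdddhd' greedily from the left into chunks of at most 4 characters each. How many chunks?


'cdddhd' has 6 characters.
Chunking with max size 4:
  Chunk 1: 'cddd' (positions 0-3)
  Chunk 2: 'hd' (positions 4-5)
Total chunks: ceil(6 / 4) = 2

2


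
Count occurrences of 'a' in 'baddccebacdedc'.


Scanning 'baddccebacdedc' for 'a':
  Position 1: 'a' -> MATCH (count: 1)
  Position 8: 'a' -> MATCH (count: 2)
Total occurrences of 'a': 2

2


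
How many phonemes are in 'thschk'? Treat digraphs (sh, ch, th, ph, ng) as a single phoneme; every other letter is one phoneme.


Parsing 'thschk' greedily, digraphs first:
  'th' -> digraph (1 consonant phoneme) (phonemes so far: 1)
  's' -> consonant phoneme (phonemes so far: 2)
  'ch' -> digraph (1 consonant phoneme) (phonemes so far: 3)
  'k' -> consonant phoneme (phonemes so far: 4)
Total phonemes: 4

4


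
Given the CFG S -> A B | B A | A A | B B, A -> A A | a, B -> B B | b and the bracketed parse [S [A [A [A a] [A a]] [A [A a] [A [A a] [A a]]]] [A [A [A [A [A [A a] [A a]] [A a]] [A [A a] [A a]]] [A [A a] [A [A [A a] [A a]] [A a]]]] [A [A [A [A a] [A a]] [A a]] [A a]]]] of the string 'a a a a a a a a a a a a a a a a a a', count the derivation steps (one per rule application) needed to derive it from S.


Every bracketed nonterminal node [X ...] in the tree is produced by exactly one rule application.
Reading the tree off as a leftmost derivation:
  Step 1: S  =>  A A   (applied S -> A A)
  Step 2: A A  =>  A A A   (applied A -> A A)
  Step 3: A A A  =>  A A A A   (applied A -> A A)
  Step 4: A A A A  =>  a A A A   (applied A -> a)
  Step 5: a A A A  =>  a a A A   (applied A -> a)
  Step 6: a a A A  =>  a a A A A   (applied A -> A A)
  Step 7: a a A A A  =>  a a a A A   (applied A -> a)
  Step 8: a a a A A  =>  a a a A A A   (applied A -> A A)
  Step 9: a a a A A A  =>  a a a a A A   (applied A -> a)
  Step 10: a a a a A A  =>  a a a a a A   (applied A -> a)
  Step 11: a a a a a A  =>  a a a a a A A   (applied A -> A A)
  Step 12: a a a a a A A  =>  a a a a a A A A   (applied A -> A A)
  Step 13: a a a a a A A A  =>  a a a a a A A A A   (applied A -> A A)
  Step 14: a a a a a A A A A  =>  a a a a a A A A A A   (applied A -> A A)
  Step 15: a a a a a A A A A A  =>  a a a a a A A A A A A   (applied A -> A A)
  Step 16: a a a a a A A A A A A  =>  a a a a a a A A A A A   (applied A -> a)
  Step 17: a a a a a a A A A A A  =>  a a a a a a a A A A A   (applied A -> a)
  Step 18: a a a a a a a A A A A  =>  a a a a a a a a A A A   (applied A -> a)
  Step 19: a a a a a a a a A A A  =>  a a a a a a a a A A A A   (applied A -> A A)
  Step 20: a a a a a a a a A A A A  =>  a a a a a a a a a A A A   (applied A -> a)
  Step 21: a a a a a a a a a A A A  =>  a a a a a a a a a a A A   (applied A -> a)
  Step 22: a a a a a a a a a a A A  =>  a a a a a a a a a a A A A   (applied A -> A A)
  Step 23: a a a a a a a a a a A A A  =>  a a a a a a a a a a a A A   (applied A -> a)
  Step 24: a a a a a a a a a a a A A  =>  a a a a a a a a a a a A A A   (applied A -> A A)
  Step 25: a a a a a a a a a a a A A A  =>  a a a a a a a a a a a A A A A   (applied A -> A A)
  Step 26: a a a a a a a a a a a A A A A  =>  a a a a a a a a a a a a A A A   (applied A -> a)
  Step 27: a a a a a a a a a a a a A A A  =>  a a a a a a a a a a a a a A A   (applied A -> a)
  Step 28: a a a a a a a a a a a a a A A  =>  a a a a a a a a a a a a a a A   (applied A -> a)
  Step 29: a a a a a a a a a a a a a a A  =>  a a a a a a a a a a a a a a A A   (applied A -> A A)
  Step 30: a a a a a a a a a a a a a a A A  =>  a a a a a a a a a a a a a a A A A   (applied A -> A A)
  Step 31: a a a a a a a a a a a a a a A A A  =>  a a a a a a a a a a a a a a A A A A   (applied A -> A A)
  Step 32: a a a a a a a a a a a a a a A A A A  =>  a a a a a a a a a a a a a a a A A A   (applied A -> a)
  Step 33: a a a a a a a a a a a a a a a A A A  =>  a a a a a a a a a a a a a a a a A A   (applied A -> a)
  Step 34: a a a a a a a a a a a a a a a a A A  =>  a a a a a a a a a a a a a a a a a A   (applied A -> a)
  Step 35: a a a a a a a a a a a a a a a a a A  =>  a a a a a a a a a a a a a a a a a a   (applied A -> a)
Final yield: a a a a a a a a a a a a a a a a a a
Total rewrite steps: 35

35


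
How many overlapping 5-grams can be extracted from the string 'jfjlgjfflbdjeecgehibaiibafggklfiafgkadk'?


String 'jfjlgjfflbdjeecgehibaiibafggklfiafgkadk' has length L = 39.
Number of overlapping n-grams = L - n + 1
Substituting: 39 - 5 + 1 = 35

35


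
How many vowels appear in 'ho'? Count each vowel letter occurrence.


Scanning each character of 'ho':
  Position 1: 'h' -> consonant (running count: 0)
  Position 2: 'o' -> vowel (running count: 1)
Total vowels: 1

1


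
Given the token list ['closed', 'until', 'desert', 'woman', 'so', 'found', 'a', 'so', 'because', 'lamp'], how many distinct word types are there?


Listing all tokens and tracking unique types:
  Token 1: 'closed' -> NEW (unique so far: 1)
  Token 2: 'until' -> NEW (unique so far: 2)
  Token 3: 'desert' -> NEW (unique so far: 3)
  Token 4: 'woman' -> NEW (unique so far: 4)
  Token 5: 'so' -> NEW (unique so far: 5)
  Token 6: 'found' -> NEW (unique so far: 6)
  Token 7: 'a' -> NEW (unique so far: 7)
  Token 8: 'so' -> duplicate (unique so far: 7)
  Token 9: 'because' -> NEW (unique so far: 8)
  Token 10: 'lamp' -> NEW (unique so far: 9)
Unique types: ('a', 'because', 'closed', 'desert', 'found', 'lamp', 'so', 'until', 'woman')
Vocabulary size: 9

9


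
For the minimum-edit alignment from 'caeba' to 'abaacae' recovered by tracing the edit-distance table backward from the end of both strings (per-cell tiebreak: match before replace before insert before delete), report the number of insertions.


Edit distance = 5. Backtracking from cell (5, 7) with preference match > replace > insert > delete,
then listing the resulting alignment 'caeba' -> 'abaacae' left to right:
  Step 1: insert 'a' [insertion #1]
  Step 2: replace c->b
  Step 3: keep 'a'
  Step 4: replace e->a
  Step 5: replace b->c
  Step 6: keep 'a'
  Step 7: insert 'e' [insertion #2]
Total insertions: 2

2


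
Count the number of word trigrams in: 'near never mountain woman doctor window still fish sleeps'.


Word trigrams from [9] words:
  Trigram 1: (near never mountain)
  Trigram 2: (never mountain woman)
  Trigram 3: (mountain woman doctor)
  Trigram 4: (woman doctor window)
  Trigram 5: (doctor window still)
  Trigram 6: (window still fish)
  Trigram 7: (still fish sleeps)
Total word trigrams: 9 - 2 = 7

7


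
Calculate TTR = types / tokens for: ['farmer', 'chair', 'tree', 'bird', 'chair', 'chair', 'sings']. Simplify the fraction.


Tokens: 7
Unique types: ('bird', 'chair', 'farmer', 'sings', 'tree') = 5
TTR = 5/7
Already in lowest terms.

5/7


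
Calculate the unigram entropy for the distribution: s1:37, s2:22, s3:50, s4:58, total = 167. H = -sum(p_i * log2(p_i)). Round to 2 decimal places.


Computing entropy H = -sum(p_i * log2(p_i)):
  s1: p = 37/167 = 0.2216, -p*log2(p) = 0.4817
  s2: p = 22/167 = 0.1317, -p*log2(p) = 0.3852
  s3: p = 50/167 = 0.2994, -p*log2(p) = 0.5209
  s4: p = 58/167 = 0.3473, -p*log2(p) = 0.5299
H = sum of terms = 1.9177
Rounded to 2 decimals: 1.92

1.92


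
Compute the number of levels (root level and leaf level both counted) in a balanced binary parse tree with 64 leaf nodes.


In a balanced binary tree with n leaves the deepest leaf is ceil(log2(n)) edges below the root,
so counting node levels inclusive of root and leaves gives ceil(log2(n)) + 1 levels.
log2(64) = 6.0000
ceil(6.0000) = 6
levels = 6 + 1 = 7

7


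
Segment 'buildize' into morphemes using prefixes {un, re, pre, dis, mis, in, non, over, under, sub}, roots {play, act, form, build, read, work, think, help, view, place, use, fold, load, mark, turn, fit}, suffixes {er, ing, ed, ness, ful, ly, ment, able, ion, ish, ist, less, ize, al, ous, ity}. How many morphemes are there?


Segmenting 'buildize' against the inventory:
  'build' -> root (morpheme 1)
  'ize' -> suffix (morpheme 2)
Total morphemes: 2

2


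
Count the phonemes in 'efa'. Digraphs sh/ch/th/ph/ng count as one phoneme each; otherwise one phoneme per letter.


Parsing 'efa' greedily, digraphs first:
  'e' -> vowel phoneme (phonemes so far: 1)
  'f' -> consonant phoneme (phonemes so far: 2)
  'a' -> vowel phoneme (phonemes so far: 3)
Total phonemes: 3

3


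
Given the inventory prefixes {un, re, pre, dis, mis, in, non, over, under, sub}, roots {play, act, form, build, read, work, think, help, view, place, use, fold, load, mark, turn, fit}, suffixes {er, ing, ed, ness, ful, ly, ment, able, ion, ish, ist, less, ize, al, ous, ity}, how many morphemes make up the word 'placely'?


Segmenting 'placely' against the inventory:
  'place' -> root (morpheme 1)
  'ly' -> suffix (morpheme 2)
Total morphemes: 2

2


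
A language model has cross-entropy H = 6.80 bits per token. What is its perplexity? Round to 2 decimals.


Perplexity formula: PP = 2^H
H = 6.80
PP = 2^6.80
Decompose: 2^6.80 = 2^6 * 2^0.80
2^6 = 64, 2^0.80 ~ 1.7411011
PP ~ 64 * 1.7411011 = 111.4304704
Rounded to 2 decimals: 111.43

111.43


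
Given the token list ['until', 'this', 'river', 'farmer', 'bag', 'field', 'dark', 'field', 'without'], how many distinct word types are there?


Listing all tokens and tracking unique types:
  Token 1: 'until' -> NEW (unique so far: 1)
  Token 2: 'this' -> NEW (unique so far: 2)
  Token 3: 'river' -> NEW (unique so far: 3)
  Token 4: 'farmer' -> NEW (unique so far: 4)
  Token 5: 'bag' -> NEW (unique so far: 5)
  Token 6: 'field' -> NEW (unique so far: 6)
  Token 7: 'dark' -> NEW (unique so far: 7)
  Token 8: 'field' -> duplicate (unique so far: 7)
  Token 9: 'without' -> NEW (unique so far: 8)
Unique types: ('bag', 'dark', 'farmer', 'field', 'river', 'this', 'until', 'without')
Vocabulary size: 8

8


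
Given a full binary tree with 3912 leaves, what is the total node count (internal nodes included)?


Leaf nodes (terminals): 3912
Internal nodes = n - 1 = 3912 - 1 = 3911
Total = leaves + internal = 3912 + 3911 = 7823

7823


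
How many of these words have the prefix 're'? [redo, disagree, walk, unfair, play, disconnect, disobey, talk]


Checking each word for prefix 're':
  'redo' -> YES, starts with 're' (count: 1)
  'disagree' -> no (count: 1)
  'walk' -> no (count: 1)
  'unfair' -> no (count: 1)
  'play' -> no (count: 1)
  'disconnect' -> no (count: 1)
  'disobey' -> no (count: 1)
  'talk' -> no (count: 1)
Total with prefix 're': 1

1


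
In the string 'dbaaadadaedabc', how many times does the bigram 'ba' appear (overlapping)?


Scanning 'dbaaadadaedabc' for bigram 'ba':
  Position 0: 'db' -> no
  Position 1: 'ba' -> MATCH
  Position 2: 'aa' -> no
  Position 3: 'aa' -> no
  Position 4: 'ad' -> no
  Position 5: 'da' -> no
  Position 6: 'ad' -> no
  Position 7: 'da' -> no
  Position 8: 'ae' -> no
  Position 9: 'ed' -> no
  Position 10: 'da' -> no
  Position 11: 'ab' -> no
  Position 12: 'bc' -> no
Total matches: 1

1


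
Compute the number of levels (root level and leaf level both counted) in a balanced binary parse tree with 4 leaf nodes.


In a balanced binary tree with n leaves the deepest leaf is ceil(log2(n)) edges below the root,
so counting node levels inclusive of root and leaves gives ceil(log2(n)) + 1 levels.
log2(4) = 2.0000
ceil(2.0000) = 2
levels = 2 + 1 = 3

3


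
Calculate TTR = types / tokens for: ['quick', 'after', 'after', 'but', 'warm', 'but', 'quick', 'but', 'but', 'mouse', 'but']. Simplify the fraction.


Tokens: 11
Unique types: ('after', 'but', 'mouse', 'quick', 'warm') = 5
TTR = 5/11
Already in lowest terms.

5/11


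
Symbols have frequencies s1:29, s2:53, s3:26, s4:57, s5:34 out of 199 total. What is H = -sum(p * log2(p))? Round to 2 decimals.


Computing entropy H = -sum(p_i * log2(p_i)):
  s1: p = 29/199 = 0.1457, -p*log2(p) = 0.4049
  s2: p = 53/199 = 0.2663, -p*log2(p) = 0.5083
  s3: p = 26/199 = 0.1307, -p*log2(p) = 0.3836
  s4: p = 57/199 = 0.2864, -p*log2(p) = 0.5166
  s5: p = 34/199 = 0.1709, -p*log2(p) = 0.4355
H = sum of terms = 2.2489
Rounded to 2 decimals: 2.25

2.25


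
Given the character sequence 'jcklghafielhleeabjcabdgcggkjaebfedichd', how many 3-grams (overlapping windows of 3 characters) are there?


String 'jcklghafielhleeabjcabdgcggkjaebfedichd' has length L = 38.
Number of overlapping n-grams = L - n + 1
Substituting: 38 - 3 + 1 = 36

36


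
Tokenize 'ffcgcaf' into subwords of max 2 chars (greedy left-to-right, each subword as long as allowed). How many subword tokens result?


'ffcgcaf' has 7 characters.
Chunking with max size 2:
  Chunk 1: 'ff' (positions 0-1)
  Chunk 2: 'cg' (positions 2-3)
  Chunk 3: 'ca' (positions 4-5)
  Chunk 4: 'f' (positions 6-6)
Total chunks: ceil(7 / 2) = 4

4


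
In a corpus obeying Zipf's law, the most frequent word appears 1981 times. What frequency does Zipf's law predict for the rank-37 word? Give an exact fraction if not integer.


Zipf's law: freq(rank) = f1 / rank
f1 = 1981, rank = 37
freq = 1981 / 37
GCD(1981, 37) = 1
Simplified: 1981/37

1981/37


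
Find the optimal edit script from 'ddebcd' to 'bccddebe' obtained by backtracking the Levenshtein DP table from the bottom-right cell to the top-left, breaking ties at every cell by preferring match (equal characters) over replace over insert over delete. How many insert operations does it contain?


Edit distance = 5. Backtracking from cell (6, 8) with preference match > replace > insert > delete,
then listing the resulting alignment 'ddebcd' -> 'bccddebe' left to right:
  Step 1: insert 'b' [insertion #1]
  Step 2: insert 'c' [insertion #2]
  Step 3: insert 'c' [insertion #3]
  Step 4: keep 'd'
  Step 5: keep 'd'
  Step 6: keep 'e'
  Step 7: keep 'b'
  Step 8: delete 'c'
  Step 9: replace d->e
Total insertions: 3

3


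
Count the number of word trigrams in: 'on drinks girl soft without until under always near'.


Word trigrams from [9] words:
  Trigram 1: (on drinks girl)
  Trigram 2: (drinks girl soft)
  Trigram 3: (girl soft without)
  Trigram 4: (soft without until)
  Trigram 5: (without until under)
  Trigram 6: (until under always)
  Trigram 7: (under always near)
Total word trigrams: 9 - 2 = 7

7


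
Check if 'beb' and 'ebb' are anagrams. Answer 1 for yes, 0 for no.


Sort characters of 'beb': 'bbe'
Sort characters of 'ebb': 'bbe'
Sorted forms match -> they ARE anagrams
Result: 1

1


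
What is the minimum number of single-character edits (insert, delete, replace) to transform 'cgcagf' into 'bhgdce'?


Building DP table for s1='cgcagf' (len 6) and s2='bhgdce' (len 6):
       b  h  g  d  c  e
    0  1  2  3  4  5  6
  c 1  1  2  3  4  4  5
  g 2  2  2  2  3  4  5
  c 3  3  3  3  3  3  4
  a 4  4  4  4  4  4  4
  g 5  5  5  4  5  5  5
  f 6  6  6  5  5  6  6
Edit distance = dp[6][6] = 6

6


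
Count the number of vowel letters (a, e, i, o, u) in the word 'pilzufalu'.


Scanning each character of 'pilzufalu':
  Position 1: 'p' -> consonant (running count: 0)
  Position 2: 'i' -> vowel (running count: 1)
  Position 3: 'l' -> consonant (running count: 1)
  Position 4: 'z' -> consonant (running count: 1)
  Position 5: 'u' -> vowel (running count: 2)
  Position 6: 'f' -> consonant (running count: 2)
  Position 7: 'a' -> vowel (running count: 3)
  Position 8: 'l' -> consonant (running count: 3)
  Position 9: 'u' -> vowel (running count: 4)
Total vowels: 4

4


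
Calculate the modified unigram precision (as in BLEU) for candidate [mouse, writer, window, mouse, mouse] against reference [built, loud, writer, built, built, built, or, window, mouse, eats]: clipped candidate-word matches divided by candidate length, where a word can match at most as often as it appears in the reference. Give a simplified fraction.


Reference word counts: {'built': 4, 'eats': 1, 'loud': 1, 'mouse': 1, 'or': 1, 'window': 1, 'writer': 1}
Checking each candidate word (with clipping):
  'mouse' -> in reference (ref count 1, used 1/1) -> match (matches: 1)
  'writer' -> in reference (ref count 1, used 1/1) -> match (matches: 2)
  'window' -> in reference (ref count 1, used 1/1) -> match (matches: 3)
  'mouse' -> ref count 1 already used up (1/1) -> clipped, no match (matches: 3)
  'mouse' -> ref count 1 already used up (1/1) -> clipped, no match (matches: 3)
Clipped matches: 3, Candidate length: 5
Precision = 3/5

3/5


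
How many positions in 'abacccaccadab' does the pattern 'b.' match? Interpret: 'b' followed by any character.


Pattern: b. means 'b' followed by any character.
Scanning 'abacccaccadab' position-by-position:
  Pos 0: window 'ab' -> no
  Pos 1: window 'ba' -> MATCH
  Pos 2: window 'ac' -> no
  Pos 3: window 'cc' -> no
  Pos 4: window 'cc' -> no
  Pos 5: window 'ca' -> no
  Pos 6: window 'ac' -> no
  Pos 7: window 'cc' -> no
  Pos 8: window 'ca' -> no
  Pos 9: window 'ad' -> no
  Pos 10: window 'da' -> no
  Pos 11: window 'ab' -> no
  Pos 12: window 'b' -> no
Total matches: 1

1


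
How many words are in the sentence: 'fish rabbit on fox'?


Counting words by splitting on spaces:
  Word 1: 'fish'
  Word 2: 'rabbit'
  Word 3: 'on'
  Word 4: 'fox'
Total words: 4

4


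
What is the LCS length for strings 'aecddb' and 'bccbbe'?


DP table for LCS of 'aecddb' and 'bccbbe':
       b  c  c  b  b  e
    0  0  0  0  0  0  0
  a 0  0  0  0  0  0  0
  e 0  0  0  0  0  0  1
  c 0  0  1  1  1  1  1
  d 0  0  1  1  1  1  1
  d 0  0  1  1  1  1  1
  b 0  1  1  1  2  2  2
LCS: 'cb'
LCS length = 2

2


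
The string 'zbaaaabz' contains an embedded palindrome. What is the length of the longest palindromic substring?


Scanning 'zbaaaabz' for palindromic substrings.
Substring at positions 0-7: 'zbaaaabz'.
Check: reverse('zbaaaabz') = 'zbaaaabz' -> palindrome confirmed.
No longer palindromic substring exists; longest length = 8

8
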